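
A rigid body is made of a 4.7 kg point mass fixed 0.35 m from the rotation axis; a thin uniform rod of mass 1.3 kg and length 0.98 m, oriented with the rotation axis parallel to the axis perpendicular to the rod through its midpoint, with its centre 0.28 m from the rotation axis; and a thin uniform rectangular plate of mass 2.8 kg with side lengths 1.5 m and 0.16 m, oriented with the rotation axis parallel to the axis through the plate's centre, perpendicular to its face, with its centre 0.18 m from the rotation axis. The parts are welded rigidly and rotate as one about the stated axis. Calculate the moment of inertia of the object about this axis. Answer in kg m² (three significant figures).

Point mass: I_cm = 0; centre at d = 0.35 m, so the parallel axis theorem gives I = 0 + (4.7)(0.35)² = 0.57575 kg m².
Thin rod: I_cm = (1/12)ML² = (1/12)(1.3)(0.98)² = 0.10404 kg m²; centre at d = 0.28 m, so the parallel axis theorem gives I = 0.10404 + (1.3)(0.28)² = 0.20596 kg m².
Rectangular plate: I_cm = (1/12)M(a²+b²) = (1/12)(2.8)[(1.5)² + (0.16)²] = 0.53097 kg m²; centre at d = 0.18 m, so the parallel axis theorem gives I = 0.53097 + (2.8)(0.18)² = 0.62169 kg m².
Total I = 0.57575 + 0.20596 + 0.62169 = 1.4034 kg m².

1.40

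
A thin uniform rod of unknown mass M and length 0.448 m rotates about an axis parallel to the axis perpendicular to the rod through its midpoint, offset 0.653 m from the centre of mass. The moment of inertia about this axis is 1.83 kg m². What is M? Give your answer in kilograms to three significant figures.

I = I_cm + Md² = (1/12)ML² + Md² = M·[0.0833333·(0.448)² + (0.653)²] = M·0.44313.
So M = 1.83 / 0.44313 = 4.1297 kg.

4.13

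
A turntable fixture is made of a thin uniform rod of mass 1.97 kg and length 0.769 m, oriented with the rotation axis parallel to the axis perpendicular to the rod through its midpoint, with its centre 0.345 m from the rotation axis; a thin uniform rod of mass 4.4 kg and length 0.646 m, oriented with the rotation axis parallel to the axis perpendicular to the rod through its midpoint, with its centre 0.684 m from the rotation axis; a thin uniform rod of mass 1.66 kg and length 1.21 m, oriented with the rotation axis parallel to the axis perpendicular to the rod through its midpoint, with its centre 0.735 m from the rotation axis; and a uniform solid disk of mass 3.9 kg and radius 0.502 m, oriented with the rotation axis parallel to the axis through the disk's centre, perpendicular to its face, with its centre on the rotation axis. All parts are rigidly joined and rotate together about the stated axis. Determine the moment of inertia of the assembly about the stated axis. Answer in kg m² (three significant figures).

Thin rod: I_cm = (1/12)ML² = (1/12)(1.97)(0.769)² = 0.097082 kg m²; centre at d = 0.345 m, so I = I_cm + Md² gives I = 0.097082 + (1.97)(0.345)² = 0.33156 kg m².
Thin rod: I_cm = (1/12)ML² = (1/12)(4.4)(0.646)² = 0.15302 kg m²; centre at d = 0.684 m, so I = I_cm + Md² gives I = 0.15302 + (4.4)(0.684)² = 2.2116 kg m².
Thin rod: I_cm = (1/12)ML² = (1/12)(1.66)(1.21)² = 0.20253 kg m²; centre at d = 0.735 m, so I = I_cm + Md² gives I = 0.20253 + (1.66)(0.735)² = 1.0993 kg m².
Solid disk: I_cm = (1/2)MR² = (1/2)(3.9)(0.502)² = 0.49141 kg m²; axis through the centre, so I = 0.49141 kg m².
Total I = 0.33156 + 2.2116 + 1.0993 + 0.49141 = 4.1339 kg m².

4.13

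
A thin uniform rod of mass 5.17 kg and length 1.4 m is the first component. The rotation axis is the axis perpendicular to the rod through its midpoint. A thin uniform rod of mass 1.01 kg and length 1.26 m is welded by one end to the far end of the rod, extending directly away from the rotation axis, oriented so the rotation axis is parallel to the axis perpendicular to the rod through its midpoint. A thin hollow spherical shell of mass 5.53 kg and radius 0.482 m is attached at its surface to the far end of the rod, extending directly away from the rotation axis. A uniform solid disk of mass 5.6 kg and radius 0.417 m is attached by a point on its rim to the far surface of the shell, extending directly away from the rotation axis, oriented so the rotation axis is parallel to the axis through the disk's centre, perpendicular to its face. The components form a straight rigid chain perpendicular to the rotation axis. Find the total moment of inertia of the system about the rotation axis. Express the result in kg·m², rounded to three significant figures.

99.6

Thin rod: I_cm = (1/12)ML² = (1/12)(5.17)(1.4)² = 0.84443 kg·m²; axis through the centre, so I = 0.84443 kg·m².
Thin rod: I_cm = (1/12)ML² = (1/12)(1.01)(1.26)² = 0.13362 kg·m²; centre at d = 0.7 + 0.63 = 1.33 m, so the parallel axis theorem gives I = 0.13362 + (1.01)(1.33)² = 1.9202 kg·m².
Spherical shell: I_cm = (2/3)MR² = (2/3)(5.53)(0.482)² = 0.8565 kg·m²; centre at d = 0.7 + 0.63 + 0.63 + 0.482 = 2.442 m, so the parallel axis theorem gives I = 0.8565 + (5.53)(2.442)² = 33.834 kg·m².
Solid disk: I_cm = (1/2)MR² = (1/2)(5.6)(0.417)² = 0.48689 kg·m²; centre at d = 0.7 + 0.63 + 0.63 + 0.482 + 0.482 + 0.417 = 3.341 m, so the parallel axis theorem gives I = 0.48689 + (5.6)(3.341)² = 62.996 kg·m².
Total I = 0.84443 + 1.9202 + 33.834 + 62.996 = 99.594 kg·m².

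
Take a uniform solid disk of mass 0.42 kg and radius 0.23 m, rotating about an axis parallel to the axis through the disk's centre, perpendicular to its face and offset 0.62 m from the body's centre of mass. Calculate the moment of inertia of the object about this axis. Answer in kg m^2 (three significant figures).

I_cm = (1/2)MR² = (1/2)(0.42)(0.23)² = 0.011109 kg m^2; centre at d = 0.62 m, so I = I_cm + Md² gives I = 0.011109 + (0.42)(0.62)² = 0.17256 kg m^2.

0.173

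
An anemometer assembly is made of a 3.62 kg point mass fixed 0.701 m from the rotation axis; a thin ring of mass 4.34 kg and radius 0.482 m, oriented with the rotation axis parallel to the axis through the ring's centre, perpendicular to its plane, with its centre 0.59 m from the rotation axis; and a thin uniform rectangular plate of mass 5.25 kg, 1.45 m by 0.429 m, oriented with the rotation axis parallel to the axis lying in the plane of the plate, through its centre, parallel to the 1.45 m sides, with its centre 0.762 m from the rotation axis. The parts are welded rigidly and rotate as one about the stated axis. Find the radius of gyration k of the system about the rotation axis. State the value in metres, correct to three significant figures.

Point mass: I_cm = 0; centre at d = 0.701 m, so I = I_cm + Md² gives I = 0 + (3.62)(0.701)² = 1.7789 kg·m².
Thin ring: I_cm = MR² = (4.34)(0.482)² = 1.0083 kg·m²; centre at d = 0.59 m, so I = I_cm + Md² gives I = 1.0083 + (4.34)(0.59)² = 2.519 kg·m².
Rectangular plate: I_cm = (1/12)Mb² = (1/12)(5.25)(0.429)² = 0.080518 kg·m²; centre at d = 0.762 m, so I = I_cm + Md² gives I = 0.080518 + (5.25)(0.762)² = 3.1289 kg·m².
Total I = 7.4268 kg·m²; total mass M = 13.21 kg.
k = √(I/M) = √(7.4268/13.21) = 0.74981 m.

0.750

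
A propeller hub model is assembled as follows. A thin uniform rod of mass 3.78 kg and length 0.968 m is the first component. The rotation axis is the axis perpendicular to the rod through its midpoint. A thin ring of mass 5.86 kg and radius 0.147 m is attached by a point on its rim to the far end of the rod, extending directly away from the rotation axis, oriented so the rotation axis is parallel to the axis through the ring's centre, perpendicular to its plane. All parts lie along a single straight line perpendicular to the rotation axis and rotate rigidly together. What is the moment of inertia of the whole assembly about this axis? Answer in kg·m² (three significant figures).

2.76

Thin rod: I_cm = (1/12)ML² = (1/12)(3.78)(0.968)² = 0.29516 kg·m²; axis through the centre, so I = 0.29516 kg·m².
Thin ring: I_cm = MR² = (5.86)(0.147)² = 0.12663 kg·m²; centre at d = 0.484 + 0.147 = 0.631 m, so the parallel axis theorem gives I = 0.12663 + (5.86)(0.631)² = 2.4599 kg·m².
Total I = 0.29516 + 2.4599 = 2.755 kg·m².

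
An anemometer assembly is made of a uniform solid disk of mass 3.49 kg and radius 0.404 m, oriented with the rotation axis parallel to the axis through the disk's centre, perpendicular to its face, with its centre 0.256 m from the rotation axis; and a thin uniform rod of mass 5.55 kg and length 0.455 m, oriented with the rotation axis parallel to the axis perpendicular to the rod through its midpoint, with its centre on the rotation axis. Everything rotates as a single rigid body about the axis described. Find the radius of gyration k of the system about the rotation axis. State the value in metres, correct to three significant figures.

Solid disk: I_cm = (1/2)MR² = (1/2)(3.49)(0.404)² = 0.28481 kg m²; centre at d = 0.256 m, so I = I_cm + Md² gives I = 0.28481 + (3.49)(0.256)² = 0.51353 kg m².
Thin rod: I_cm = (1/12)ML² = (1/12)(5.55)(0.455)² = 0.095749 kg m²; axis through the centre, so I = 0.095749 kg m².
Total I = 0.60928 kg m²; total mass M = 9.04 kg.
k = √(I/M) = √(0.60928/9.04) = 0.25961 m.

0.260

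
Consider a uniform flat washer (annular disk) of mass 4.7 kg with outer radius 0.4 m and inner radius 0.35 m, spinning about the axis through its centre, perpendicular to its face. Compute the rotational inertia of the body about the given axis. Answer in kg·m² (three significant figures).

0.664

I_cm = (1/2)M(R²+r²) = (1/2)(4.7)[(0.4)² + (0.35)²] = 0.66388 kg·m²; axis through the centre, so I = 0.66388 kg·m².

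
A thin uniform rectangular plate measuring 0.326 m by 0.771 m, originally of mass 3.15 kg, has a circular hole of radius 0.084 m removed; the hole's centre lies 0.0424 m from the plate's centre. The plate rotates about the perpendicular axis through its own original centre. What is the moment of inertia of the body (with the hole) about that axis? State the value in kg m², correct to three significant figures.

Unpierced body about its centre: I₀ = (1/12)M(a²+b²) = (1/12)(3.15)[(0.326)² + (0.771)²] = 0.18394 kg m².
The removed disk has mass m = M·πr²/(ab) = (3.15)·π(0.084)²/(0.326·0.771) = 0.27781 kg (same uniform areal density).
Its moment of inertia about the rotation axis (parallel-axis theorem): I_hole = (1/2)mr² + md² = (1/2)(0.27781)(0.084)² + (0.27781)(0.0424)² = 0.0014795 kg m².
Treating the hole as negative mass, I = I₀ − I_hole = 0.18394 − 0.0014795 = 0.18246 kg m².

0.182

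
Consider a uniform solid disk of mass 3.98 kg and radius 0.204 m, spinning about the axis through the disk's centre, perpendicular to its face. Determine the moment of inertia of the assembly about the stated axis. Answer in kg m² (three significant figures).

0.0828

I_cm = (1/2)MR² = (1/2)(3.98)(0.204)² = 0.082816 kg m²; axis through the centre, so I = 0.082816 kg m².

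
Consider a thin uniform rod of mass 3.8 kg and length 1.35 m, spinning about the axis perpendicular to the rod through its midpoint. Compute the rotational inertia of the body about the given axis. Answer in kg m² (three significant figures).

I_cm = (1/12)ML² = (1/12)(3.8)(1.35)² = 0.57712 kg m²; axis through the centre, so I = 0.57712 kg m².

0.577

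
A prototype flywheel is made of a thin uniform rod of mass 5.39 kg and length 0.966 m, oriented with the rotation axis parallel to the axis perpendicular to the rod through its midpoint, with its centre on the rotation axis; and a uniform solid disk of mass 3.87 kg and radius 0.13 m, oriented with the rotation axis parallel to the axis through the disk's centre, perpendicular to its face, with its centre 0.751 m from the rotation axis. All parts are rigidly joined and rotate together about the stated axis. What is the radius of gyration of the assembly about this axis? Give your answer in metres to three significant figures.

0.533

Thin rod: I_cm = (1/12)ML² = (1/12)(5.39)(0.966)² = 0.41914 kg m²; axis through the centre, so I = 0.41914 kg m².
Solid disk: I_cm = (1/2)MR² = (1/2)(3.87)(0.13)² = 0.032702 kg m²; centre at d = 0.751 m, so I = I_cm + Md² gives I = 0.032702 + (3.87)(0.751)² = 2.2154 kg m².
Total I = 2.6345 kg m²; total mass M = 9.26 kg.
k = √(I/M) = √(2.6345/9.26) = 0.53339 m.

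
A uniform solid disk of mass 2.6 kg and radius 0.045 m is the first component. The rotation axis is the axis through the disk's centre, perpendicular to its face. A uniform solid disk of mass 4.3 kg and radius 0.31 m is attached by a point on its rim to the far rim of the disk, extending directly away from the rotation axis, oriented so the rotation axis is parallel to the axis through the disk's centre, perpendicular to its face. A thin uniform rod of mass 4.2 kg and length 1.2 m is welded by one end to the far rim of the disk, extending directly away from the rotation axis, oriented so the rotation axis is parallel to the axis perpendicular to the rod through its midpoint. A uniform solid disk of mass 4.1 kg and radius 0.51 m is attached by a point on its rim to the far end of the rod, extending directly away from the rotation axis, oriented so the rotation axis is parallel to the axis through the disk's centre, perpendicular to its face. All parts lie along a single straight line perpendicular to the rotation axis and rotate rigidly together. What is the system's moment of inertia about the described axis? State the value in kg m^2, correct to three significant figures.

Solid disk: I_cm = (1/2)MR² = (1/2)(2.6)(0.045)² = 0.0026325 kg m^2; axis through the centre, so I = 0.0026325 kg m^2.
Solid disk: I_cm = (1/2)MR² = (1/2)(4.3)(0.31)² = 0.20661 kg m^2; centre at d = 0.045 + 0.31 = 0.355 m, so I = I_cm + Md² gives I = 0.20661 + (4.3)(0.355)² = 0.74852 kg m^2.
Thin rod: I_cm = (1/12)ML² = (1/12)(4.2)(1.2)² = 0.504 kg m^2; centre at d = 0.045 + 0.31 + 0.31 + 0.6 = 1.265 m, so I = I_cm + Md² gives I = 0.504 + (4.2)(1.265)² = 7.2249 kg m^2.
Solid disk: I_cm = (1/2)MR² = (1/2)(4.1)(0.51)² = 0.5332 kg m^2; centre at d = 0.045 + 0.31 + 0.31 + 0.6 + 0.6 + 0.51 = 2.375 m, so I = I_cm + Md² gives I = 0.5332 + (4.1)(2.375)² = 23.66 kg m^2.
Total I = 0.0026325 + 0.74852 + 7.2249 + 23.66 = 31.636 kg m^2.

31.6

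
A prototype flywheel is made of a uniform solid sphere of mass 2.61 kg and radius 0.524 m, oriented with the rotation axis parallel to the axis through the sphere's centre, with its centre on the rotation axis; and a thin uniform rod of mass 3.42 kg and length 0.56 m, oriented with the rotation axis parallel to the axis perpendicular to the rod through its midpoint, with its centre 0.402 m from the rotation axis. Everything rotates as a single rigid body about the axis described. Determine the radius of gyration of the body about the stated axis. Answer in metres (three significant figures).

Solid sphere: I_cm = (2/5)MR² = (2/5)(2.61)(0.524)² = 0.28666 kg·m²; axis through the centre, so I = 0.28666 kg·m².
Thin rod: I_cm = (1/12)ML² = (1/12)(3.42)(0.56)² = 0.089376 kg·m²; centre at d = 0.402 m, so the parallel axis theorem gives I = 0.089376 + (3.42)(0.402)² = 0.64206 kg·m².
Total I = 0.92872 kg·m²; total mass M = 6.03 kg.
k = √(I/M) = √(0.92872/6.03) = 0.39245 m.

0.392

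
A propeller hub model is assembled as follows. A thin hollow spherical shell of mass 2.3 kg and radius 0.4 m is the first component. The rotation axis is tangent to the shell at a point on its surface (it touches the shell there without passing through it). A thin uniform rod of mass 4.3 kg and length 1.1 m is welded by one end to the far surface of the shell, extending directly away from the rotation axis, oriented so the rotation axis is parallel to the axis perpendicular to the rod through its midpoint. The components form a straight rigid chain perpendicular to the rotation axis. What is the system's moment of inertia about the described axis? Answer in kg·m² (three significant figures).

8.88

Spherical shell: I_cm = (2/3)MR² = (2/3)(2.3)(0.4)² = 0.24533 kg·m²; centre at d = 0.4 m, so the parallel axis theorem gives I = 0.24533 + (2.3)(0.4)² = 0.61333 kg·m².
Thin rod: I_cm = (1/12)ML² = (1/12)(4.3)(1.1)² = 0.43358 kg·m²; centre at d = 0.4 + 0.4 + 0.55 = 1.35 m, so the parallel axis theorem gives I = 0.43358 + (4.3)(1.35)² = 8.2703 kg·m².
Total I = 0.61333 + 8.2703 = 8.8837 kg·m².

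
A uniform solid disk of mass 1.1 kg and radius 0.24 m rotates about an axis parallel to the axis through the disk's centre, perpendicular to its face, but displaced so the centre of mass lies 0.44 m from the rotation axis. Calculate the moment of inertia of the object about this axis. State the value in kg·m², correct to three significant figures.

I_cm = (1/2)MR² = (1/2)(1.1)(0.24)² = 0.03168 kg·m²; centre at d = 0.44 m, so I = I_cm + Md² gives I = 0.03168 + (1.1)(0.44)² = 0.24464 kg·m².

0.245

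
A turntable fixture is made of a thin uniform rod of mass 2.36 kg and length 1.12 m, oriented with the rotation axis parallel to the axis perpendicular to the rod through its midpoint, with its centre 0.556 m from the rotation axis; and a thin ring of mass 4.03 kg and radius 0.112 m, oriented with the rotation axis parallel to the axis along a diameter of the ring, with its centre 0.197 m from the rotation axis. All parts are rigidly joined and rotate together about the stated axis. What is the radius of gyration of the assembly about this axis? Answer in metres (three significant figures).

Thin rod: I_cm = (1/12)ML² = (1/12)(2.36)(1.12)² = 0.2467 kg m²; centre at d = 0.556 m, so the parallel axis theorem gives I = 0.2467 + (2.36)(0.556)² = 0.97626 kg m².
Thin ring: I_cm = (1/2)MR² = (1/2)(4.03)(0.112)² = 0.025276 kg m²; centre at d = 0.197 m, so the parallel axis theorem gives I = 0.025276 + (4.03)(0.197)² = 0.18168 kg m².
Total I = 1.1579 kg m²; total mass M = 6.39 kg.
k = √(I/M) = √(1.1579/6.39) = 0.42569 m.

0.426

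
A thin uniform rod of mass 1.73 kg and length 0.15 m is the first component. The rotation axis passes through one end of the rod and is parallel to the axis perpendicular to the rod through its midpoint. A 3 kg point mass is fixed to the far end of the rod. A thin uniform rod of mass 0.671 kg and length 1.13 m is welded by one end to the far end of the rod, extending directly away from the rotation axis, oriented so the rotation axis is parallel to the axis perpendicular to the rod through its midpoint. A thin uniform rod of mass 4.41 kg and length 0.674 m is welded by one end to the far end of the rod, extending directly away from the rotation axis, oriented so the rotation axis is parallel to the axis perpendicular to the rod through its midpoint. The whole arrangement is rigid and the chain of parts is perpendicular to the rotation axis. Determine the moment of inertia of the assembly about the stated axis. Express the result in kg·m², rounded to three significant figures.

12.2

Thin rod: I_cm = (1/12)ML² = (1/12)(1.73)(0.15)² = 0.0032437 kg·m²; centre at d = 0.075 m, so I = I_cm + Md² gives I = 0.0032437 + (1.73)(0.075)² = 0.012975 kg·m².
Point mass: I_cm = 0; centre at d = 0.075 + 0.075 = 0.15 m, so I = I_cm + Md² gives I = 0 + (3)(0.15)² = 0.0675 kg·m².
Thin rod: I_cm = (1/12)ML² = (1/12)(0.671)(1.13)² = 0.0714 kg·m²; centre at d = 0.075 + 0.075 + 0.565 = 0.715 m, so I = I_cm + Md² gives I = 0.0714 + (0.671)(0.715)² = 0.41443 kg·m².
Thin rod: I_cm = (1/12)ML² = (1/12)(4.41)(0.674)² = 0.16695 kg·m²; centre at d = 0.075 + 0.075 + 0.565 + 0.565 + 0.337 = 1.617 m, so I = I_cm + Md² gives I = 0.16695 + (4.41)(1.617)² = 11.698 kg·m².
Total I = 0.012975 + 0.0675 + 0.41443 + 11.698 = 12.193 kg·m².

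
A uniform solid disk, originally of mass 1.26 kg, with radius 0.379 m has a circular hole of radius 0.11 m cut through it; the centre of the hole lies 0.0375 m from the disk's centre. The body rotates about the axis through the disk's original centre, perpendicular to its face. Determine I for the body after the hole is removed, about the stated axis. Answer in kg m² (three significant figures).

0.0897

Unpierced body about its centre: I₀ = (1/2)MR² = (1/2)(1.26)(0.379)² = 0.090494 kg m².
The removed disk has mass m = M·(r/R)² = (1.26)(0.11/0.379)² = 0.10614 kg (same uniform areal density).
Its moment of inertia about the rotation axis (parallel-axis theorem): I_hole = (1/2)mr² + md² = (1/2)(0.10614)(0.11)² + (0.10614)(0.0375)² = 0.0007914 kg m².
Treating the hole as negative mass, I = I₀ − I_hole = 0.090494 − 0.0007914 = 0.089702 kg m².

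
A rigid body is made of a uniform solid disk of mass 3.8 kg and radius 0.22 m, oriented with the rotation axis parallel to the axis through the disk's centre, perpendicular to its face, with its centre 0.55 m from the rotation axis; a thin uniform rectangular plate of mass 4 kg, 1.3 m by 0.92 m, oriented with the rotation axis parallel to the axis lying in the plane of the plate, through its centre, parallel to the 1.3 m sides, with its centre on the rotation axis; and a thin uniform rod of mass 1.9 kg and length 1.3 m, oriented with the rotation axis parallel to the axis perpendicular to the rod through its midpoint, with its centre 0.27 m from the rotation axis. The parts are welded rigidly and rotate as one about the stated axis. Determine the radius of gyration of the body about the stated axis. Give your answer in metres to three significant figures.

Solid disk: I_cm = (1/2)MR² = (1/2)(3.8)(0.22)² = 0.09196 kg m²; centre at d = 0.55 m, so I = I_cm + Md² gives I = 0.09196 + (3.8)(0.55)² = 1.2415 kg m².
Rectangular plate: I_cm = (1/12)Mb² = (1/12)(4)(0.92)² = 0.28213 kg m²; axis through the centre, so I = 0.28213 kg m².
Thin rod: I_cm = (1/12)ML² = (1/12)(1.9)(1.3)² = 0.26758 kg m²; centre at d = 0.27 m, so I = I_cm + Md² gives I = 0.26758 + (1.9)(0.27)² = 0.40609 kg m².
Total I = 1.9297 kg m²; total mass M = 9.7 kg.
k = √(I/M) = √(1.9297/9.7) = 0.44602 m.

0.446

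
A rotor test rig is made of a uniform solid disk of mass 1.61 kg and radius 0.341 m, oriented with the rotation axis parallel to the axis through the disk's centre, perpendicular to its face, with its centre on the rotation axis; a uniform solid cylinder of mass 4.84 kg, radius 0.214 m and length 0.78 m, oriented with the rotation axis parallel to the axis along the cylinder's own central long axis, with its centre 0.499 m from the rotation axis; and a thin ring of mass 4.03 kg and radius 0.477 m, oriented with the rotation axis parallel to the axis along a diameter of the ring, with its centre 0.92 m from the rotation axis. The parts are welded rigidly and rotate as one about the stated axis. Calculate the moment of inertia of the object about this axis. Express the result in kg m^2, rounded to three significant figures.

5.28

Solid disk: I_cm = (1/2)MR² = (1/2)(1.61)(0.341)² = 0.093606 kg m^2; axis through the centre, so I = 0.093606 kg m^2.
Solid cylinder: I_cm = (1/2)MR² = (1/2)(4.84)(0.214)² = 0.11083 kg m^2; centre at d = 0.499 m, so I = I_cm + Md² gives I = 0.11083 + (4.84)(0.499)² = 1.316 kg m^2.
Thin ring: I_cm = (1/2)MR² = (1/2)(4.03)(0.477)² = 0.45847 kg m^2; centre at d = 0.92 m, so I = I_cm + Md² gives I = 0.45847 + (4.03)(0.92)² = 3.8695 kg m^2.
Total I = 0.093606 + 1.316 + 3.8695 = 5.2791 kg m^2.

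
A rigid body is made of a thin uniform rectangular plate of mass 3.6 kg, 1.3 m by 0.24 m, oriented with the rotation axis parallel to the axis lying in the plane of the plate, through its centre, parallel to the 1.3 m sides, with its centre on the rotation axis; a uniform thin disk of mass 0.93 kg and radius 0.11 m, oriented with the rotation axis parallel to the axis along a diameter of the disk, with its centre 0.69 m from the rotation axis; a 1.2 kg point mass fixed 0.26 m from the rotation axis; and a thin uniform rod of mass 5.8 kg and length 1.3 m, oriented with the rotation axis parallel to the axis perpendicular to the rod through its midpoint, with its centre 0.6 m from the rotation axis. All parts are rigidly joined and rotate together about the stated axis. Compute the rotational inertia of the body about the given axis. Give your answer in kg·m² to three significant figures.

Rectangular plate: I_cm = (1/12)Mb² = (1/12)(3.6)(0.24)² = 0.01728 kg·m²; axis through the centre, so I = 0.01728 kg·m².
Thin disk: I_cm = (1/4)MR² = (1/4)(0.93)(0.11)² = 0.0028133 kg·m²; centre at d = 0.69 m, so I = I_cm + Md² gives I = 0.0028133 + (0.93)(0.69)² = 0.44559 kg·m².
Point mass: I_cm = 0; centre at d = 0.26 m, so I = I_cm + Md² gives I = 0 + (1.2)(0.26)² = 0.08112 kg·m².
Thin rod: I_cm = (1/12)ML² = (1/12)(5.8)(1.3)² = 0.81683 kg·m²; centre at d = 0.6 m, so I = I_cm + Md² gives I = 0.81683 + (5.8)(0.6)² = 2.9048 kg·m².
Total I = 0.01728 + 0.44559 + 0.08112 + 2.9048 = 3.4488 kg·m².

3.45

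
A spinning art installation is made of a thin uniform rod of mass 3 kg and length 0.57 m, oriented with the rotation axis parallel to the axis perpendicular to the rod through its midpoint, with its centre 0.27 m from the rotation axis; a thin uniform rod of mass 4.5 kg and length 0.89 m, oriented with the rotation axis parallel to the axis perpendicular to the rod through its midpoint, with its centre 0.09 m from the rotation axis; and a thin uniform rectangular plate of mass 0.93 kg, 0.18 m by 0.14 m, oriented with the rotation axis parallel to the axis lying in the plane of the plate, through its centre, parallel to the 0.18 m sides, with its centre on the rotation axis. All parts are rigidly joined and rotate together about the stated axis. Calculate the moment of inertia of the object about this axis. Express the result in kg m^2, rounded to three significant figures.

0.635

Thin rod: I_cm = (1/12)ML² = (1/12)(3)(0.57)² = 0.081225 kg m^2; centre at d = 0.27 m, so I = I_cm + Md² gives I = 0.081225 + (3)(0.27)² = 0.29992 kg m^2.
Thin rod: I_cm = (1/12)ML² = (1/12)(4.5)(0.89)² = 0.29704 kg m^2; centre at d = 0.09 m, so I = I_cm + Md² gives I = 0.29704 + (4.5)(0.09)² = 0.33349 kg m^2.
Rectangular plate: I_cm = (1/12)Mb² = (1/12)(0.93)(0.14)² = 0.001519 kg m^2; axis through the centre, so I = 0.001519 kg m^2.
Total I = 0.29992 + 0.33349 + 0.001519 = 0.63493 kg m^2.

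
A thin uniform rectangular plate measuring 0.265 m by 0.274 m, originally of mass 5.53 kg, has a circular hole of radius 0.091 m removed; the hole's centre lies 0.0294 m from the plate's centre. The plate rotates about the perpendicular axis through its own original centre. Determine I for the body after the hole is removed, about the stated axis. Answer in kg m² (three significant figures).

Unpierced body about its centre: I₀ = (1/12)M(a²+b²) = (1/12)(5.53)[(0.265)² + (0.274)²] = 0.06696 kg m².
The removed disk has mass m = M·πr²/(ab) = (5.53)·π(0.091)²/(0.265·0.274) = 1.9814 kg (same uniform areal density).
Its moment of inertia about the rotation axis (parallel-axis theorem): I_hole = (1/2)mr² + md² = (1/2)(1.9814)(0.091)² + (1.9814)(0.0294)² = 0.0099164 kg m².
Treating the hole as negative mass, I = I₀ − I_hole = 0.06696 − 0.0099164 = 0.057043 kg m².

0.0570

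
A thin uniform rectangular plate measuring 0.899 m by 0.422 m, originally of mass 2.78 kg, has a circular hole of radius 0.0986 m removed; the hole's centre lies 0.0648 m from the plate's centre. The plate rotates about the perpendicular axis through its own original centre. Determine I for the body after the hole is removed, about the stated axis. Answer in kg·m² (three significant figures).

Unpierced body about its centre: I₀ = (1/12)M(a²+b²) = (1/12)(2.78)[(0.899)² + (0.422)²] = 0.22849 kg·m².
The removed disk has mass m = M·πr²/(ab) = (2.78)·π(0.0986)²/(0.899·0.422) = 0.22381 kg (same uniform areal density).
Its moment of inertia about the rotation axis (parallel-axis theorem): I_hole = (1/2)mr² + md² = (1/2)(0.22381)(0.0986)² + (0.22381)(0.0648)² = 0.0020277 kg·m².
Treating the hole as negative mass, I = I₀ − I_hole = 0.22849 − 0.0020277 = 0.22646 kg·m².

0.226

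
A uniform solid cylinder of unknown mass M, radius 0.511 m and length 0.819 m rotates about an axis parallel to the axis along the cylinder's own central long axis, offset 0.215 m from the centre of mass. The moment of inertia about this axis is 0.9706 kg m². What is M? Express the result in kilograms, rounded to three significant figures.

I = I_cm + Md² = (1/2)MR² + Md² = M·[0.5·(0.511)² + (0.215)²] = M·0.17679.
So M = 0.9706 / 0.17679 = 5.4903 kg.

5.49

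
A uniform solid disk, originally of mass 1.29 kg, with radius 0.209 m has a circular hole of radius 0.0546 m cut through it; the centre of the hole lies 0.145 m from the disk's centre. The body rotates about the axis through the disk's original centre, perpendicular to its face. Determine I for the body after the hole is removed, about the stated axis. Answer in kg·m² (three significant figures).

Unpierced body about its centre: I₀ = (1/2)MR² = (1/2)(1.29)(0.209)² = 0.028174 kg·m².
The removed disk has mass m = M·(r/R)² = (1.29)(0.0546/0.209)² = 0.08804 kg (same uniform areal density).
Its moment of inertia about the rotation axis (parallel-axis theorem): I_hole = (1/2)mr² + md² = (1/2)(0.08804)(0.0546)² + (0.08804)(0.145)² = 0.0019823 kg·m².
Treating the hole as negative mass, I = I₀ − I_hole = 0.028174 − 0.0019823 = 0.026192 kg·m².

0.0262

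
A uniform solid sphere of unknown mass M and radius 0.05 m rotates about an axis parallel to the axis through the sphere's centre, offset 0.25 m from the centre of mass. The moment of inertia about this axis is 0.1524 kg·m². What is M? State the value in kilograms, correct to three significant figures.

2.40

I = I_cm + Md² = (2/5)MR² + Md² = M·[0.4·(0.05)² + (0.25)²] = M·0.0635.
So M = 0.1524 / 0.0635 = 2.4 kg.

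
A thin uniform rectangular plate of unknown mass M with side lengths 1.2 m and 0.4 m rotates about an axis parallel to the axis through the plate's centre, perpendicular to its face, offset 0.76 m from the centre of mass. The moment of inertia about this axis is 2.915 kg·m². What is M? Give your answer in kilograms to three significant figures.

4.10

I = I_cm + Md² = (1/12)M(a²+b²) + Md² = M·[0.0833333·[(1.2)² + (0.4)²] + (0.76)²] = M·0.71093.
So M = 2.915 / 0.71093 = 4.1002 kg.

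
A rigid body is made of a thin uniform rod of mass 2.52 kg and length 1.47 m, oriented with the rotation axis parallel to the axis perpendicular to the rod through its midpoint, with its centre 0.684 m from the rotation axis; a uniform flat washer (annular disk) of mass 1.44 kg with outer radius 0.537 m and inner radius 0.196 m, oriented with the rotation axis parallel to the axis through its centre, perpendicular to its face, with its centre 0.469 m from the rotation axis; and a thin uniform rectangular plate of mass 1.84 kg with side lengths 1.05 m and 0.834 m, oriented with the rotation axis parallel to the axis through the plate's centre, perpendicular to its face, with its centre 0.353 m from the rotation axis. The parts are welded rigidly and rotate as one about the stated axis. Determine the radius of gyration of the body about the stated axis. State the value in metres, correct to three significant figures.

Thin rod: I_cm = (1/12)ML² = (1/12)(2.52)(1.47)² = 0.45379 kg m²; centre at d = 0.684 m, so I = I_cm + Md² gives I = 0.45379 + (2.52)(0.684)² = 1.6328 kg m².
Annular disk: I_cm = (1/2)M(R²+r²) = (1/2)(1.44)[(0.537)² + (0.196)²] = 0.23529 kg m²; centre at d = 0.469 m, so I = I_cm + Md² gives I = 0.23529 + (1.44)(0.469)² = 0.55203 kg m².
Rectangular plate: I_cm = (1/12)M(a²+b²) = (1/12)(1.84)[(1.05)² + (0.834)²] = 0.2757 kg m²; centre at d = 0.353 m, so I = I_cm + Md² gives I = 0.2757 + (1.84)(0.353)² = 0.50498 kg m².
Total I = 2.6898 kg m²; total mass M = 5.8 kg.
k = √(I/M) = √(2.6898/5.8) = 0.681 m.

0.681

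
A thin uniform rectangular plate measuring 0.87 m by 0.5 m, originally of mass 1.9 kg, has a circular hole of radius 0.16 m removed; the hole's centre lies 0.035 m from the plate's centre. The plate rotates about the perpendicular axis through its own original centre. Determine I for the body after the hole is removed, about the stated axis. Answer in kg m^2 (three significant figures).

Unpierced body about its centre: I₀ = (1/12)M(a²+b²) = (1/12)(1.9)[(0.87)² + (0.5)²] = 0.15943 kg m^2.
The removed disk has mass m = M·πr²/(ab) = (1.9)·π(0.16)²/(0.87·0.5) = 0.35128 kg (same uniform areal density).
Its moment of inertia about the rotation axis (parallel-axis theorem): I_hole = (1/2)mr² + md² = (1/2)(0.35128)(0.16)² + (0.35128)(0.035)² = 0.0049267 kg m^2.
Treating the hole as negative mass, I = I₀ − I_hole = 0.15943 − 0.0049267 = 0.1545 kg m^2.

0.154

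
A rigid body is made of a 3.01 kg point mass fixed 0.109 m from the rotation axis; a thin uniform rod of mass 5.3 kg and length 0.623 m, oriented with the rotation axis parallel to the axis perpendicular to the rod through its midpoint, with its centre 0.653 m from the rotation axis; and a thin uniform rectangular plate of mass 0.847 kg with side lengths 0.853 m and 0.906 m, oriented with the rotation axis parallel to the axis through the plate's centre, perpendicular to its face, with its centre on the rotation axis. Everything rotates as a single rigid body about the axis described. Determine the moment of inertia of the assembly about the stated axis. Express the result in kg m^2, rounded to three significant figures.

Point mass: I_cm = 0; centre at d = 0.109 m, so the parallel axis theorem gives I = 0 + (3.01)(0.109)² = 0.035762 kg m^2.
Thin rod: I_cm = (1/12)ML² = (1/12)(5.3)(0.623)² = 0.17142 kg m^2; centre at d = 0.653 m, so the parallel axis theorem gives I = 0.17142 + (5.3)(0.653)² = 2.4314 kg m^2.
Rectangular plate: I_cm = (1/12)M(a²+b²) = (1/12)(0.847)[(0.853)² + (0.906)²] = 0.10929 kg m^2; axis through the centre, so I = 0.10929 kg m^2.
Total I = 0.035762 + 2.4314 + 0.10929 = 2.5764 kg m^2.

2.58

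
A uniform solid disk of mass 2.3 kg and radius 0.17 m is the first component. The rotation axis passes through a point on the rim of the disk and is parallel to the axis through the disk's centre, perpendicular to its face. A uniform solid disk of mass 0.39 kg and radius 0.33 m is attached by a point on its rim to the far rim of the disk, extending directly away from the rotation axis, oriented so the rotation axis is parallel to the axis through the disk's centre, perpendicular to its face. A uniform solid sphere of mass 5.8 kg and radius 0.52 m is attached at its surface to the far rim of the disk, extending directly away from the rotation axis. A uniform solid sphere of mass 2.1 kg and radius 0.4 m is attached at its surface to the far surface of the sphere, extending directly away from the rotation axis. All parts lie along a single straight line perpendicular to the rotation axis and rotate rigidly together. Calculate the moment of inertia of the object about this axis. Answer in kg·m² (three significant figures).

Solid disk: I_cm = (1/2)MR² = (1/2)(2.3)(0.17)² = 0.033235 kg·m²; centre at d = 0.17 m, so the parallel axis theorem gives I = 0.033235 + (2.3)(0.17)² = 0.099705 kg·m².
Solid disk: I_cm = (1/2)MR² = (1/2)(0.39)(0.33)² = 0.021236 kg·m²; centre at d = 0.17 + 0.17 + 0.33 = 0.67 m, so the parallel axis theorem gives I = 0.021236 + (0.39)(0.67)² = 0.19631 kg·m².
Solid sphere: I_cm = (2/5)MR² = (2/5)(5.8)(0.52)² = 0.62733 kg·m²; centre at d = 0.17 + 0.17 + 0.33 + 0.33 + 0.52 = 1.52 m, so the parallel axis theorem gives I = 0.62733 + (5.8)(1.52)² = 14.028 kg·m².
Solid sphere: I_cm = (2/5)MR² = (2/5)(2.1)(0.4)² = 0.1344 kg·m²; centre at d = 0.17 + 0.17 + 0.33 + 0.33 + 0.52 + 0.52 + 0.4 = 2.44 m, so the parallel axis theorem gives I = 0.1344 + (2.1)(2.44)² = 12.637 kg·m².
Total I = 0.099705 + 0.19631 + 14.028 + 12.637 = 26.961 kg·m².

27.0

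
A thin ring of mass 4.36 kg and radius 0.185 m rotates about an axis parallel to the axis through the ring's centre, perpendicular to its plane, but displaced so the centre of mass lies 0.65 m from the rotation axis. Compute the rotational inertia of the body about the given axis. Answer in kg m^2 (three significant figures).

I_cm = MR² = (4.36)(0.185)² = 0.14922 kg m^2; centre at d = 0.65 m, so the parallel axis theorem gives I = 0.14922 + (4.36)(0.65)² = 1.9913 kg m^2.

1.99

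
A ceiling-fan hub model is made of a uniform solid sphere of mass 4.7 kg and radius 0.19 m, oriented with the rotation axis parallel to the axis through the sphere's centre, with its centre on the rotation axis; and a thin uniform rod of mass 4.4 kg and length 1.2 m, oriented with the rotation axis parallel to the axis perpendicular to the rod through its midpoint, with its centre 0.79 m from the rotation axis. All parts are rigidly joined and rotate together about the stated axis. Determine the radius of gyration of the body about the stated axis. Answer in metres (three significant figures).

Solid sphere: I_cm = (2/5)MR² = (2/5)(4.7)(0.19)² = 0.067868 kg·m²; axis through the centre, so I = 0.067868 kg·m².
Thin rod: I_cm = (1/12)ML² = (1/12)(4.4)(1.2)² = 0.528 kg·m²; centre at d = 0.79 m, so the parallel axis theorem gives I = 0.528 + (4.4)(0.79)² = 3.274 kg·m².
Total I = 3.3419 kg·m²; total mass M = 9.1 kg.
k = √(I/M) = √(3.3419/9.1) = 0.60601 m.

0.606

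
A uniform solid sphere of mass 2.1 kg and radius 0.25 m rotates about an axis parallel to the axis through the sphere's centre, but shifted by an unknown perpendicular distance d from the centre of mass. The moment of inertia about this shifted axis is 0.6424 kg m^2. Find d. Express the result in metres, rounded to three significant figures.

0.530

About the centre-of-mass axis, I_cm = (2/5)MR² = (2/5)(2.1)(0.25)² = 0.0525 kg m^2.
Parallel axis theorem: I = I_cm + Md², so Md² = 0.6424 − 0.0525 = 0.5899 kg m^2.
d = √(0.5899 / 2.1) = 0.53 m.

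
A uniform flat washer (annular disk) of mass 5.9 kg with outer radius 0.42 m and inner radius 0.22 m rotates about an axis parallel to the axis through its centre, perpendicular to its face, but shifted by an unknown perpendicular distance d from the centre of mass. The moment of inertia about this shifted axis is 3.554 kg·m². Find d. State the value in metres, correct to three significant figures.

About the centre-of-mass axis, I_cm = (1/2)M(R²+r²) = (1/2)(5.9)[(0.42)² + (0.22)²] = 0.66316 kg·m².
Parallel axis theorem: I = I_cm + Md², so Md² = 3.554 − 0.66316 = 2.8908 kg·m².
d = √(2.8908 / 5.9) = 0.69998 m.

0.700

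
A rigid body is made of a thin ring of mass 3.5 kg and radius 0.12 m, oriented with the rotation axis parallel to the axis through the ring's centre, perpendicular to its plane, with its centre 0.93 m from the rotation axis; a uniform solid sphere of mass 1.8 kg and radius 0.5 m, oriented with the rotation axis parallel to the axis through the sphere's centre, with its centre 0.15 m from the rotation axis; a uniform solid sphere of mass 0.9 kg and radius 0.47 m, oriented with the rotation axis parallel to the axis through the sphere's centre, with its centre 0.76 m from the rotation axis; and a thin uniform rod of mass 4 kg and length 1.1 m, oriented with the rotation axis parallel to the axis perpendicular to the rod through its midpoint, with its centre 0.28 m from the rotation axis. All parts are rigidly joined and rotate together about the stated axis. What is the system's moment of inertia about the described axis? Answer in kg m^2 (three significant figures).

Thin ring: I_cm = MR² = (3.5)(0.12)² = 0.0504 kg m^2; centre at d = 0.93 m, so the parallel axis theorem gives I = 0.0504 + (3.5)(0.93)² = 3.0776 kg m^2.
Solid sphere: I_cm = (2/5)MR² = (2/5)(1.8)(0.5)² = 0.18 kg m^2; centre at d = 0.15 m, so the parallel axis theorem gives I = 0.18 + (1.8)(0.15)² = 0.2205 kg m^2.
Solid sphere: I_cm = (2/5)MR² = (2/5)(0.9)(0.47)² = 0.079524 kg m^2; centre at d = 0.76 m, so the parallel axis theorem gives I = 0.079524 + (0.9)(0.76)² = 0.59936 kg m^2.
Thin rod: I_cm = (1/12)ML² = (1/12)(4)(1.1)² = 0.40333 kg m^2; centre at d = 0.28 m, so the parallel axis theorem gives I = 0.40333 + (4)(0.28)² = 0.71693 kg m^2.
Total I = 3.0776 + 0.2205 + 0.59936 + 0.71693 = 4.6143 kg m^2.

4.61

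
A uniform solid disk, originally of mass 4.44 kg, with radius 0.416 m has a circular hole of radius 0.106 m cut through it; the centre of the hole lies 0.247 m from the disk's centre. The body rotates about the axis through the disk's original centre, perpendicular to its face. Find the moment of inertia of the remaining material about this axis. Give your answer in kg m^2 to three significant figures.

Unpierced body about its centre: I₀ = (1/2)MR² = (1/2)(4.44)(0.416)² = 0.38418 kg m^2.
The removed disk has mass m = M·(r/R)² = (4.44)(0.106/0.416)² = 0.28828 kg (same uniform areal density).
Its moment of inertia about the rotation axis (parallel-axis theorem): I_hole = (1/2)mr² + md² = (1/2)(0.28828)(0.106)² + (0.28828)(0.247)² = 0.019207 kg m^2.
Treating the hole as negative mass, I = I₀ − I_hole = 0.38418 − 0.019207 = 0.36498 kg m^2.

0.365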